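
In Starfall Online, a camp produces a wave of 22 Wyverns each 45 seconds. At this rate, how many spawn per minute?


Spawns per minute = count * (60 / interval)
= 22 * (60 / 45)
= 22 * 1.3333
= 29.33

29.33 per minute


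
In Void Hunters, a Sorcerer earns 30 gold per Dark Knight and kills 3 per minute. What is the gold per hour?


Gold per minute = 30 * 3 = 90
Gold per hour = 90 * 60 = 5400

5400 gold/hour


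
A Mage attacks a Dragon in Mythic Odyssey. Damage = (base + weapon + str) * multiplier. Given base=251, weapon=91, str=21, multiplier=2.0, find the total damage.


Sum base + weapon + str = 251 + 91 + 21 = 363
Multiply by 2.0:
363 * 2.0 = 726.0

726.0 damage


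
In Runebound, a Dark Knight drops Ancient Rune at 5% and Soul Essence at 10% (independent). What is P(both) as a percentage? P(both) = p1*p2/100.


For independent events, P(both) = P(A) * P(B)
= 5% * 10%
= 50 / 100 %
= 0.5%

0.5%


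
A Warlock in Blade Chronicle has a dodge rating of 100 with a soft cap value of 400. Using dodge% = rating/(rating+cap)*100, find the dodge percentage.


dodge% = 100 / (100 + 400) * 100
= 100 / 500 * 100
= 0.2 * 100
= 20.00%

20.00%


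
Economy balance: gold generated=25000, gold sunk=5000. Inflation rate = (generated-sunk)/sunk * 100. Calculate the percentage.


Net gold = 25000 - 5000 = 20000
Inflation rate = net / sunk * 100 = 20000 / 5000 * 100
= 4.0 * 100
= 400.00%

400.00%


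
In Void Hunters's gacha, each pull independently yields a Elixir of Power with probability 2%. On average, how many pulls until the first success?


Expected pulls for a geometric distribution = 1/p = 100 / rate%
= 100 / 2
= 50.0

50.0 pulls


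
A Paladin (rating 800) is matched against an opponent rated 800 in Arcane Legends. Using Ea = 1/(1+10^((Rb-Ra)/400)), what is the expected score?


Elo expected score: Ea = 1/(1 + 10^((Rb-Ra)/400))
Rb - Ra = 800 - 800 = 0
(Rb-Ra)/400 = 0/400 = 0.0
10^0.0 = 1.0
Ea = 1/(1 + 1.0) = 1/2.0 = 0.5000

0.5000


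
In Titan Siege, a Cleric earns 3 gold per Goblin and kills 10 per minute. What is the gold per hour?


Gold per minute = 3 * 10 = 30
Gold per hour = 30 * 60 = 1800

1800 gold/hour


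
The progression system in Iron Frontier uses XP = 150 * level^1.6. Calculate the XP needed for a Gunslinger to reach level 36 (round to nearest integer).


XP = 150 * level^1.6
Substitute level = 36:
XP = 150 * 36^1.6
= 150 * 309.0893
= 46363

46363 XP


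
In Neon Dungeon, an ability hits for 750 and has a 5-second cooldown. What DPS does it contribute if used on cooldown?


DPS = damage / cooldown
= 750 / 5
= 150.00

150.00 DPS


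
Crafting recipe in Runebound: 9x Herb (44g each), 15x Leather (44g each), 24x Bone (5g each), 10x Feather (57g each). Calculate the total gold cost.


Cost breakdown:
  Herb: 9 * 44 = 396
  Leather: 15 * 44 = 660
  Bone: 24 * 5 = 120
  Feather: 10 * 57 = 570
Total = 396 + 660 + 120 + 570 = 1746

1746 gold


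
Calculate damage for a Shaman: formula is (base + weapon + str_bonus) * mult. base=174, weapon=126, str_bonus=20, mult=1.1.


Sum base + weapon + str = 174 + 126 + 20 = 320
Multiply by 1.1:
320 * 1.1 = 352.0

352.0 damage


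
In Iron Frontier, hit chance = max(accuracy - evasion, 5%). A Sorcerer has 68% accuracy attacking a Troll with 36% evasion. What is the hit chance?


accuracy - evasion = 68 - 36 = 32
Apply floor: max(32, 5) = 32
Hit chance = 32%

32%


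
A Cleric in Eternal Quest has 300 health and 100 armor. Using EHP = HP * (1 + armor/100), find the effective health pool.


EHP = 300 * (1 + 100/100)
= 300 * (1 + 1.0)
= 300 * 2.0
= 600.0

600.0 EHP


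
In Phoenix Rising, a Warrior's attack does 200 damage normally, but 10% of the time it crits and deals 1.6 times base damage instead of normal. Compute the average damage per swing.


E[dmg] = base * (1 + crit_chance * (crit_mult - 1))
cc as decimal = 10/100 = 0.1
cm - 1 = 1.6 - 1 = 0.6
Bonus factor = 0.1 * 0.6 = 0.06
Total multiplier = 1 + 0.06 = 1.06
Expected damage = 200 * 1.06 = 212.00

212.00 damage


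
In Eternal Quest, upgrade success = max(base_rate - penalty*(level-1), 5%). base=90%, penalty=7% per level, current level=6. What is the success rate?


raw_rate = 90 - 7 * (6 - 1)
= 90 - 7 * 5
= 90 - 35
= 55
Apply floor: max(55, 5) = 55%

55%


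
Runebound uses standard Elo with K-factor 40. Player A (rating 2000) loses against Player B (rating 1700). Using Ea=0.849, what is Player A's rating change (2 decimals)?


Elo update: delta = K * (S - Ea), where S = 0 (loses)
S - Ea = 0 - 0.849 = -0.849
Rating change = 40 * -0.849
= -33.96

-33.96 rating points


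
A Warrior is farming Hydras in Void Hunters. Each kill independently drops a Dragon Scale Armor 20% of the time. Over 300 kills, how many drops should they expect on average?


Expected drops = kills * (drop_rate / 100)
= 300 * (20 / 100)
= 300 * 0.2
= 60.0

60.0 drops


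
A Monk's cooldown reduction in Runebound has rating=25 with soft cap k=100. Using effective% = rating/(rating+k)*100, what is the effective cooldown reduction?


effective% = rating / (rating + k) * 100
= 25 / (25 + 100) * 100
= 25 / 125 * 100
= 0.2 * 100
= 20.00%

20.00%


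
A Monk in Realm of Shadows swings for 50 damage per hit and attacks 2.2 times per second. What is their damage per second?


DPS = damage * attack_speed
= 50 * 2.2
= 110.0

110.0 DPS


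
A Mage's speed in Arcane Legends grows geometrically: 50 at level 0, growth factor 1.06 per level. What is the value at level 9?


value = base * growth^level
= 50 * 1.06^9
= 50 * 1.689479
= 84.47

84.47 speed


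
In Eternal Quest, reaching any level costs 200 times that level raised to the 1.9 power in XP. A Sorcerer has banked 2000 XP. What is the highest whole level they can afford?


XP = 200 * level^1.9, so level = (XP / 200)^(1/1.9)
= (2000 / 200)^(1/1.9)
= 10.0^0.5263
= 3.3598
Floor: level = 3

level 3


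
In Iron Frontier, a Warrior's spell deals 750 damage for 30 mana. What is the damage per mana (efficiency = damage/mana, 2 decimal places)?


Efficiency = damage / mana
= 750 / 30
= 25.00

25.00 dmg/mana


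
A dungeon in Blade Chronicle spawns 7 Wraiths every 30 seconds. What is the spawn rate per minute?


Spawns per minute = count * (60 / interval)
= 7 * (60 / 30)
= 7 * 2.0
= 14.0

14.0 per minute


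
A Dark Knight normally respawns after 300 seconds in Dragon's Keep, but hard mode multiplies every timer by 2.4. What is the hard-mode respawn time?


Respawn time = base * multiplier
= 300 * 2.4
= 720.0 seconds

720.0 seconds


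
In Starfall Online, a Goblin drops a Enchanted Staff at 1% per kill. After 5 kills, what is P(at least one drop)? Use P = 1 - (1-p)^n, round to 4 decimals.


P(at least one) = 1 - P(none) = 1 - (1-p)^n
p = 1/100 = 0.01
1 - p = 0.99
(1 - p)^5 = 0.99^5 = 0.950990
P(at least one) = 1 - 0.950990 = 0.0490

0.0490


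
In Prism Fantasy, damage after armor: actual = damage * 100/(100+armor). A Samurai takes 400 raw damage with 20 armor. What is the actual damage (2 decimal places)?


actual = 400 * 100 / (100 + 20)
= 400 * 100 / 120
= 40000 / 120
= 333.33

333.33 damage


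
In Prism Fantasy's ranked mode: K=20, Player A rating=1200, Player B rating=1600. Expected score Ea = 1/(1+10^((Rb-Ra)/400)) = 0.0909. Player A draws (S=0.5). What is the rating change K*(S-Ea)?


Elo update: delta = K * (S - Ea), where S = 0.5 (draws)
S - Ea = 0.5 - 0.0909 = 0.4091
Rating change = 20 * 0.4091
= 8.18

8.18 rating points


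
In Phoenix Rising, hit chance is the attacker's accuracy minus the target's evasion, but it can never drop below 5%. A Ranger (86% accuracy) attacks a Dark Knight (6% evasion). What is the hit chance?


accuracy - evasion = 86 - 6 = 80
Apply floor: max(80, 5) = 80
Hit chance = 80%

80%


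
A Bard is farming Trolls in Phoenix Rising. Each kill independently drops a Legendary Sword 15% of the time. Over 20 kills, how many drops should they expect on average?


Expected drops = kills * (drop_rate / 100)
= 20 * (15 / 100)
= 20 * 0.15
= 3.0

3.0 drops


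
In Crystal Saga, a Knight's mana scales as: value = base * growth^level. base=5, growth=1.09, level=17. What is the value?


value = base * growth^level
= 5 * 1.09^17
= 5 * 4.327633
= 21.64

21.64 mana


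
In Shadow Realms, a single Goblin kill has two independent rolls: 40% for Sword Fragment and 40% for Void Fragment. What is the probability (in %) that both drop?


For independent events, P(both) = P(A) * P(B)
= 40% * 40%
= 1600 / 100 %
= 16.0%

16.0%


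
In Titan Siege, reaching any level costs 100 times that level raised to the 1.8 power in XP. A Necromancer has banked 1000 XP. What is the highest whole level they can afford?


XP = 100 * level^1.8, so level = (XP / 100)^(1/1.8)
= (1000 / 100)^(1/1.8)
= 10.0^0.5556
= 3.5938
Floor: level = 3

level 3


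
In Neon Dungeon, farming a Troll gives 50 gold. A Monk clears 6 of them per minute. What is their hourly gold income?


Gold per minute = 50 * 6 = 300
Gold per hour = 300 * 60 = 18000

18000 gold/hour


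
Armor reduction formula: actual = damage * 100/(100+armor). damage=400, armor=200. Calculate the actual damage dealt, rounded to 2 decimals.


actual = 400 * 100 / (100 + 200)
= 400 * 100 / 300
= 40000 / 300
= 133.33

133.33 damage


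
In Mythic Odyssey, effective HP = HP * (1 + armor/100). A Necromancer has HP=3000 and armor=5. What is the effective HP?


EHP = 3000 * (1 + 5/100)
= 3000 * (1 + 0.05)
= 3000 * 1.05
= 3150.0

3150.0 EHP


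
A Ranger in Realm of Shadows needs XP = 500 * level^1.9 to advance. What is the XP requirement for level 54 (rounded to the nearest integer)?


XP = 500 * level^1.9
Substitute level = 54:
XP = 500 * 54^1.9
= 500 * 1956.8077
= 978404

978404 XP


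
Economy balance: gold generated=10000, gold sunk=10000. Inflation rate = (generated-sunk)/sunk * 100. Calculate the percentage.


Net gold = 10000 - 10000 = 0
Inflation rate = net / sunk * 100 = 0 / 10000 * 100
= 0.0 * 100
= 0.00%

0.00%


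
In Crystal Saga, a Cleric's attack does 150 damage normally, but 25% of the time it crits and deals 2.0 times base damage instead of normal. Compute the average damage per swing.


E[dmg] = base * (1 + crit_chance * (crit_mult - 1))
cc as decimal = 25/100 = 0.25
cm - 1 = 2.0 - 1 = 1.0
Bonus factor = 0.25 * 1.0 = 0.25
Total multiplier = 1 + 0.25 = 1.25
Expected damage = 150 * 1.25 = 187.50

187.50 damage


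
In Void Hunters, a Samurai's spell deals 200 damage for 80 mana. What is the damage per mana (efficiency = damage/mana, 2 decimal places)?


Efficiency = damage / mana
= 200 / 80
= 2.50

2.50 dmg/mana


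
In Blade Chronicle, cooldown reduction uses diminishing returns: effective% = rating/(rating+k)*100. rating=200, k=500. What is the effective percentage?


effective% = rating / (rating + k) * 100
= 200 / (200 + 500) * 100
= 200 / 700 * 100
= 0.285714 * 100
= 28.57%

28.57%


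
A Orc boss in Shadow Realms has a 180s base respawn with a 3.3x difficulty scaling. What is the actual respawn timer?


Respawn time = base * multiplier
= 180 * 3.3
= 594.0 seconds

594.0 seconds


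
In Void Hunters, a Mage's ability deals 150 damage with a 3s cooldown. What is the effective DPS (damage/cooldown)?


DPS = damage / cooldown
= 150 / 3
= 50.00

50.00 DPS


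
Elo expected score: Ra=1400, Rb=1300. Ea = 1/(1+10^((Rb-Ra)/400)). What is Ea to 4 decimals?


Elo expected score: Ea = 1/(1 + 10^((Rb-Ra)/400))
Rb - Ra = 1300 - 1400 = -100
(Rb-Ra)/400 = -100/400 = -0.25
10^-0.25 = 0.562341
Ea = 1/(1 + 0.562341) = 1/1.562341 = 0.6401

0.6401


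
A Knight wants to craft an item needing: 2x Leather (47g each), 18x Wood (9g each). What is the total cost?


Cost breakdown:
  Leather: 2 * 47 = 94
  Wood: 18 * 9 = 162
Total = 94 + 162 = 256

256 gold


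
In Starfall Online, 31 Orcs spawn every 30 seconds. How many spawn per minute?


Spawns per minute = count * (60 / interval)
= 31 * (60 / 30)
= 31 * 2.0
= 62.0

62.0 per minute


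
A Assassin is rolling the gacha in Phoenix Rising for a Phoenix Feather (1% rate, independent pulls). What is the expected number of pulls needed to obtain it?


Expected pulls for a geometric distribution = 1/p = 100 / rate%
= 100 / 1
= 100.0

100.0 pulls


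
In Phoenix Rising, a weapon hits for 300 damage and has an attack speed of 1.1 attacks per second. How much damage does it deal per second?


DPS = damage * attack_speed
= 300 * 1.1
= 330.0

330.0 DPS


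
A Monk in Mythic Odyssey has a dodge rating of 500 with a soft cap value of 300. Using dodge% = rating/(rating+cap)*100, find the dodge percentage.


dodge% = 500 / (500 + 300) * 100
= 500 / 800 * 100
= 0.625 * 100
= 62.50%

62.50%


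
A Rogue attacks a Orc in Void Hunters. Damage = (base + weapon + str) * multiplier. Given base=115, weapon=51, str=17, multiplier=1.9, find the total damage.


Sum base + weapon + str = 115 + 51 + 17 = 183
Multiply by 1.9:
183 * 1.9 = 347.7

347.7 damage


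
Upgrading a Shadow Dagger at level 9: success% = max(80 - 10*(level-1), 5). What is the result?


raw_rate = 80 - 10 * (9 - 1)
= 80 - 10 * 8
= 80 - 80
= 0
Apply floor: max(0, 5) = 5%

5%


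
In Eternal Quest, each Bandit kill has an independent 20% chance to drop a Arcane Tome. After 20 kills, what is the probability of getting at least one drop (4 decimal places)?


P(at least one) = 1 - P(none) = 1 - (1-p)^n
p = 20/100 = 0.2
1 - p = 0.8
(1 - p)^20 = 0.8^20 = 0.011529
P(at least one) = 1 - 0.011529 = 0.9885

0.9885


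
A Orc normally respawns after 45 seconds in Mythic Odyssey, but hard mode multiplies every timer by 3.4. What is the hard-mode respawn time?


Respawn time = base * multiplier
= 45 * 3.4
= 153.0 seconds

153.0 seconds


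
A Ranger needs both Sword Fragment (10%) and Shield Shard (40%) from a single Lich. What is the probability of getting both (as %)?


For independent events, P(both) = P(A) * P(B)
= 10% * 40%
= 400 / 100 %
= 4.0%

4.0%


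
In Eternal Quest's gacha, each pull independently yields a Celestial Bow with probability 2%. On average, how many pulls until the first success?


Expected pulls for a geometric distribution = 1/p = 100 / rate%
= 100 / 2
= 50.0

50.0 pulls


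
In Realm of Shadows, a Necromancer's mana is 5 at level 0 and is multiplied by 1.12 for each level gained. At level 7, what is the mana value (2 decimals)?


value = base * growth^level
= 5 * 1.12^7
= 5 * 2.210681
= 11.05

11.05 mana


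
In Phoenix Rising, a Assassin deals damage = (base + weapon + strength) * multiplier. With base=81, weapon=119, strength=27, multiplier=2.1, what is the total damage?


Sum base + weapon + str = 81 + 119 + 27 = 227
Multiply by 2.1:
227 * 2.1 = 476.7

476.7 damage


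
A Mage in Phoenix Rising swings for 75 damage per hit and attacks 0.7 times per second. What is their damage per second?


DPS = damage * attack_speed
= 75 * 0.7
= 52.5

52.5 DPS


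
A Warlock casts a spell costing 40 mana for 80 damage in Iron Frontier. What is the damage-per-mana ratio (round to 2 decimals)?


Efficiency = damage / mana
= 80 / 40
= 2.00

2.00 dmg/mana


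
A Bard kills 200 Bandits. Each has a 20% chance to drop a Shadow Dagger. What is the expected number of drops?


Expected drops = kills * (drop_rate / 100)
= 200 * (20 / 100)
= 200 * 0.2
= 40.0

40.0 drops


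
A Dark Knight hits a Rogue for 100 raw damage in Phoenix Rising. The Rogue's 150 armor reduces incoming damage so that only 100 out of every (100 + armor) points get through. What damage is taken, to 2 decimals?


actual = 100 * 100 / (100 + 150)
= 100 * 100 / 250
= 10000 / 250
= 40.00

40.00 damage


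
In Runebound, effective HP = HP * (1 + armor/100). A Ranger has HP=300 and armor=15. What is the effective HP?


EHP = 300 * (1 + 15/100)
= 300 * (1 + 0.15)
= 300 * 1.15
= 345.0

345.0 EHP


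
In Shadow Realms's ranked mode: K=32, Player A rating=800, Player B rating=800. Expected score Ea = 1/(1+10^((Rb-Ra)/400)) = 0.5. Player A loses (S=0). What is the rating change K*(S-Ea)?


Elo update: delta = K * (S - Ea), where S = 0 (loses)
S - Ea = 0 - 0.5 = -0.5
Rating change = 32 * -0.5
= -16.00

-16.00 rating points


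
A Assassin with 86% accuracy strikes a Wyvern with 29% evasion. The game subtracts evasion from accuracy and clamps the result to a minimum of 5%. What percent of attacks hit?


accuracy - evasion = 86 - 29 = 57
Apply floor: max(57, 5) = 57
Hit chance = 57%

57%


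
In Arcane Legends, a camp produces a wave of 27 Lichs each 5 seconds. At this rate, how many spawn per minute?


Spawns per minute = count * (60 / interval)
= 27 * (60 / 5)
= 27 * 12.0
= 324.0

324.0 per minute


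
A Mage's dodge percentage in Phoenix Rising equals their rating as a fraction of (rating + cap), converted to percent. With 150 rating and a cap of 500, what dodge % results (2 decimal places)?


dodge% = 150 / (150 + 500) * 100
= 150 / 650 * 100
= 0.230769 * 100
= 23.08%

23.08%


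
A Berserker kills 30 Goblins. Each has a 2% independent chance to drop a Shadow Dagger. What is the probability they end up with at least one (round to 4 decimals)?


P(at least one) = 1 - P(none) = 1 - (1-p)^n
p = 2/100 = 0.02
1 - p = 0.98
(1 - p)^30 = 0.98^30 = 0.545484
P(at least one) = 1 - 0.545484 = 0.4545

0.4545


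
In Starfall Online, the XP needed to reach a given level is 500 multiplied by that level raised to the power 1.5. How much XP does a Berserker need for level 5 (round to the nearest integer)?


XP = 500 * level^1.5
Substitute level = 5:
XP = 500 * 5^1.5
= 500 * 11.1803
= 5590

5590 XP


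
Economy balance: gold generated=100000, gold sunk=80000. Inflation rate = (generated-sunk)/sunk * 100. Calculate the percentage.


Net gold = 100000 - 80000 = 20000
Inflation rate = net / sunk * 100 = 20000 / 80000 * 100
= 0.25 * 100
= 25.00%

25.00%


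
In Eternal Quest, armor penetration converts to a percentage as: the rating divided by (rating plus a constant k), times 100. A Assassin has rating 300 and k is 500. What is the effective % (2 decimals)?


effective% = rating / (rating + k) * 100
= 300 / (300 + 500) * 100
= 300 / 800 * 100
= 0.375 * 100
= 37.50%

37.50%


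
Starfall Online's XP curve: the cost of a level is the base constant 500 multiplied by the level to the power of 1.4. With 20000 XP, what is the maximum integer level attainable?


XP = 500 * level^1.4, so level = (XP / 500)^(1/1.4)
= (20000 / 500)^(1/1.4)
= 40.0^0.7143
= 13.9421
Floor: level = 13

level 13


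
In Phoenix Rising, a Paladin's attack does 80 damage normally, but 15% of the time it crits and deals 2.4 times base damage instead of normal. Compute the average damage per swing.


E[dmg] = base * (1 + crit_chance * (crit_mult - 1))
cc as decimal = 15/100 = 0.15
cm - 1 = 2.4 - 1 = 1.4
Bonus factor = 0.15 * 1.4 = 0.21
Total multiplier = 1 + 0.21 = 1.21
Expected damage = 80 * 1.21 = 96.80

96.80 damage


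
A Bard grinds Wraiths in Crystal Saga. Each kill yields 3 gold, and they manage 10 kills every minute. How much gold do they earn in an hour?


Gold per minute = 3 * 10 = 30
Gold per hour = 30 * 60 = 1800

1800 gold/hour


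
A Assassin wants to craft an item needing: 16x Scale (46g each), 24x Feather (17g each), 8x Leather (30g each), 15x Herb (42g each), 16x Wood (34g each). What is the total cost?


Cost breakdown:
  Scale: 16 * 46 = 736
  Feather: 24 * 17 = 408
  Leather: 8 * 30 = 240
  Herb: 15 * 42 = 630
  Wood: 16 * 34 = 544
Total = 736 + 408 + 240 + 630 + 544 = 2558

2558 gold


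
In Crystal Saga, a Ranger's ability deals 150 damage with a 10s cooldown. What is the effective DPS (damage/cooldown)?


DPS = damage / cooldown
= 150 / 10
= 15.00

15.00 DPS


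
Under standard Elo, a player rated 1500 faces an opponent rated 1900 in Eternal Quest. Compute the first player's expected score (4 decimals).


Elo expected score: Ea = 1/(1 + 10^((Rb-Ra)/400))
Rb - Ra = 1900 - 1500 = 400
(Rb-Ra)/400 = 400/400 = 1.0
10^1.0 = 10.0
Ea = 1/(1 + 10.0) = 1/11.0 = 0.0909

0.0909


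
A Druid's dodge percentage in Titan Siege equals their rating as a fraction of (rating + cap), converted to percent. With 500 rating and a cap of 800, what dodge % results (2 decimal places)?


dodge% = 500 / (500 + 800) * 100
= 500 / 1300 * 100
= 0.384615 * 100
= 38.46%

38.46%


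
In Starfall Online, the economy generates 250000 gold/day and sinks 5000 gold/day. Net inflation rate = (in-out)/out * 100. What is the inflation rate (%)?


Net gold = 250000 - 5000 = 245000
Inflation rate = net / sunk * 100 = 245000 / 5000 * 100
= 49.0 * 100
= 4900.00%

4900.00%


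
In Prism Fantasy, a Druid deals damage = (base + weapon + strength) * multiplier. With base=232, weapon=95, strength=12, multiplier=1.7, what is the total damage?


Sum base + weapon + str = 232 + 95 + 12 = 339
Multiply by 1.7:
339 * 1.7 = 576.3

576.3 damage


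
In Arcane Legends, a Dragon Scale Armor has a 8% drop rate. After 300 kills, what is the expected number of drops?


Expected drops = kills * (drop_rate / 100)
= 300 * (8 / 100)
= 300 * 0.08
= 24.0

24.0 drops


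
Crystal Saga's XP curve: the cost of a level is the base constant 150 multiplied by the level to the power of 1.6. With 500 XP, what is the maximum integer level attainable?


XP = 150 * level^1.6, so level = (XP / 150)^(1/1.6)
= (500 / 150)^(1/1.6)
= 3.3333^0.625
= 2.1223
Floor: level = 2

level 2


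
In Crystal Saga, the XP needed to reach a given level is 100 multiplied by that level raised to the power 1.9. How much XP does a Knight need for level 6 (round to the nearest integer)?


XP = 100 * level^1.9
Substitute level = 6:
XP = 100 * 6^1.9
= 100 * 30.0945
= 3009

3009 XP


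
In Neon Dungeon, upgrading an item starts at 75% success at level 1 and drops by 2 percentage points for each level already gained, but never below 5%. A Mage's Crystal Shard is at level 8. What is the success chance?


raw_rate = 75 - 2 * (8 - 1)
= 75 - 2 * 7
= 75 - 14
= 61
Apply floor: max(61, 5) = 61%

61%


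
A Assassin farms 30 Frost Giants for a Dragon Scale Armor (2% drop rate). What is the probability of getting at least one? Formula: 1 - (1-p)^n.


P(at least one) = 1 - P(none) = 1 - (1-p)^n
p = 2/100 = 0.02
1 - p = 0.98
(1 - p)^30 = 0.98^30 = 0.545484
P(at least one) = 1 - 0.545484 = 0.4545

0.4545


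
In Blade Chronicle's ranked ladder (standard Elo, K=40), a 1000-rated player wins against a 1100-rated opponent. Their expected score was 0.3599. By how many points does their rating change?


Elo update: delta = K * (S - Ea), where S = 1 (wins)
S - Ea = 1 - 0.3599 = 0.6401
Rating change = 40 * 0.6401
= 25.60

25.60 rating points


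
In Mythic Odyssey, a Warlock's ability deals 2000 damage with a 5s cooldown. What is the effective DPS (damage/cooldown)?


DPS = damage / cooldown
= 2000 / 5
= 400.00

400.00 DPS


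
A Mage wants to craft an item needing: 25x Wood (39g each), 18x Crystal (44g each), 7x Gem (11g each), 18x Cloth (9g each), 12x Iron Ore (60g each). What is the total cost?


Cost breakdown:
  Wood: 25 * 39 = 975
  Crystal: 18 * 44 = 792
  Gem: 7 * 11 = 77
  Cloth: 18 * 9 = 162
  Iron Ore: 12 * 60 = 720
Total = 975 + 792 + 77 + 162 + 720 = 2726

2726 gold


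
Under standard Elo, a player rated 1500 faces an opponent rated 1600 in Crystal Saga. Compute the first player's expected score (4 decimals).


Elo expected score: Ea = 1/(1 + 10^((Rb-Ra)/400))
Rb - Ra = 1600 - 1500 = 100
(Rb-Ra)/400 = 100/400 = 0.25
10^0.25 = 1.778279
Ea = 1/(1 + 1.778279) = 1/2.778279 = 0.3599

0.3599


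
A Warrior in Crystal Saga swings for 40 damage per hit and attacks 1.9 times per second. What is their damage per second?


DPS = damage * attack_speed
= 40 * 1.9
= 76.0

76.0 DPS


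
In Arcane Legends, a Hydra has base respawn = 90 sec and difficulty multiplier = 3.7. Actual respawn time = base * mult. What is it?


Respawn time = base * multiplier
= 90 * 3.7
= 333.0 seconds

333.0 seconds


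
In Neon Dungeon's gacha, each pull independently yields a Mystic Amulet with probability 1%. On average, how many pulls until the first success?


Expected pulls for a geometric distribution = 1/p = 100 / rate%
= 100 / 1
= 100.0

100.0 pulls


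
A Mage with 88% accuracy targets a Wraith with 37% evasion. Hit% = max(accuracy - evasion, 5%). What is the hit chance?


accuracy - evasion = 88 - 37 = 51
Apply floor: max(51, 5) = 51
Hit chance = 51%

51%


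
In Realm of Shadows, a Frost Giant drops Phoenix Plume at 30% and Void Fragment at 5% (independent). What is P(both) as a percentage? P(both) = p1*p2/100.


For independent events, P(both) = P(A) * P(B)
= 30% * 5%
= 150 / 100 %
= 1.5%

1.5%


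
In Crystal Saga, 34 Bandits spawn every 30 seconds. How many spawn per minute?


Spawns per minute = count * (60 / interval)
= 34 * (60 / 30)
= 34 * 2.0
= 68.0

68.0 per minute


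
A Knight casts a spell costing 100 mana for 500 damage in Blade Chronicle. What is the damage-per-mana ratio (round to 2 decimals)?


Efficiency = damage / mana
= 500 / 100
= 5.00

5.00 dmg/mana


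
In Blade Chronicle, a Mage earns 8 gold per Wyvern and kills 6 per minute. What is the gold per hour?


Gold per minute = 8 * 6 = 48
Gold per hour = 48 * 60 = 2880

2880 gold/hour


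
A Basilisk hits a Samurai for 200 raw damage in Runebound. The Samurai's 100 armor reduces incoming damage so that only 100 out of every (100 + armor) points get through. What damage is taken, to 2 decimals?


actual = 200 * 100 / (100 + 100)
= 200 * 100 / 200
= 20000 / 200
= 100.00

100.00 damage


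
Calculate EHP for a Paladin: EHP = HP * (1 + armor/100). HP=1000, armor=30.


EHP = 1000 * (1 + 30/100)
= 1000 * (1 + 0.3)
= 1000 * 1.3
= 1300.0

1300.0 EHP


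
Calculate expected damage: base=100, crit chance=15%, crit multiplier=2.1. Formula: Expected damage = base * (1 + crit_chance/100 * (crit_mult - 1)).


E[dmg] = base * (1 + crit_chance * (crit_mult - 1))
cc as decimal = 15/100 = 0.15
cm - 1 = 2.1 - 1 = 1.1
Bonus factor = 0.15 * 1.1 = 0.165
Total multiplier = 1 + 0.165 = 1.165
Expected damage = 100 * 1.165 = 116.50

116.50 damage


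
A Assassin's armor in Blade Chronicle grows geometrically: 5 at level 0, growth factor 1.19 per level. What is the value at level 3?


value = base * growth^level
= 5 * 1.19^3
= 5 * 1.685159
= 8.43

8.43 armor


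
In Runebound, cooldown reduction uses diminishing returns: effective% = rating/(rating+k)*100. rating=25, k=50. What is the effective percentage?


effective% = rating / (rating + k) * 100
= 25 / (25 + 50) * 100
= 25 / 75 * 100
= 0.333333 * 100
= 33.33%

33.33%


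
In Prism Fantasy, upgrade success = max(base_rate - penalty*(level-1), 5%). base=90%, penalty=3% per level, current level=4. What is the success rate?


raw_rate = 90 - 3 * (4 - 1)
= 90 - 3 * 3
= 90 - 9
= 81
Apply floor: max(81, 5) = 81%

81%


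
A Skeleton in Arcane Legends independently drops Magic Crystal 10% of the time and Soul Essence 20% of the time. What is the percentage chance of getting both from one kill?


For independent events, P(both) = P(A) * P(B)
= 10% * 20%
= 200 / 100 %
= 2.0%

2.0%


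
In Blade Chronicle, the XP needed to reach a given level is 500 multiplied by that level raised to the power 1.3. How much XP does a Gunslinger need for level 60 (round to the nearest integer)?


XP = 500 * level^1.3
Substitute level = 60:
XP = 500 * 60^1.3
= 500 * 204.9258
= 102463

102463 XP


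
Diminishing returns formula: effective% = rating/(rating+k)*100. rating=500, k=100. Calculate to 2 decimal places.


effective% = rating / (rating + k) * 100
= 500 / (500 + 100) * 100
= 500 / 600 * 100
= 0.833333 * 100
= 83.33%

83.33%


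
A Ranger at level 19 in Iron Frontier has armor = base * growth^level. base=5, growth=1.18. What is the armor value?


value = base * growth^level
= 5 * 1.18^19
= 5 * 23.214436
= 116.07

116.07 armor


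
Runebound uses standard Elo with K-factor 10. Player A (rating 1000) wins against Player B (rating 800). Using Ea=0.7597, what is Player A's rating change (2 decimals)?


Elo update: delta = K * (S - Ea), where S = 1 (wins)
S - Ea = 1 - 0.7597 = 0.2403
Rating change = 10 * 0.2403
= 2.40

2.40 rating points


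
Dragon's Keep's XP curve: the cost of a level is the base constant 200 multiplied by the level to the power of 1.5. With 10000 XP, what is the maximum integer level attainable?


XP = 200 * level^1.5, so level = (XP / 200)^(1/1.5)
= (10000 / 200)^(1/1.5)
= 50.0^0.6667
= 13.5721
Floor: level = 13

level 13


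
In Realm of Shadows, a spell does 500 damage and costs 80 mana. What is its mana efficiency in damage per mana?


Efficiency = damage / mana
= 500 / 80
= 6.25

6.25 dmg/mana


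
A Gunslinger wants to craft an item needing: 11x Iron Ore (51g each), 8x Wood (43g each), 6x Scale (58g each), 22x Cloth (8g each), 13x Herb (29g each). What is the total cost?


Cost breakdown:
  Iron Ore: 11 * 51 = 561
  Wood: 8 * 43 = 344
  Scale: 6 * 58 = 348
  Cloth: 22 * 8 = 176
  Herb: 13 * 29 = 377
Total = 561 + 344 + 348 + 176 + 377 = 1806

1806 gold


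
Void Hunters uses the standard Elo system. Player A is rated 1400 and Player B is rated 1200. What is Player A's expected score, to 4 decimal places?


Elo expected score: Ea = 1/(1 + 10^((Rb-Ra)/400))
Rb - Ra = 1200 - 1400 = -200
(Rb-Ra)/400 = -200/400 = -0.5
10^-0.5 = 0.316228
Ea = 1/(1 + 0.316228) = 1/1.316228 = 0.7597

0.7597


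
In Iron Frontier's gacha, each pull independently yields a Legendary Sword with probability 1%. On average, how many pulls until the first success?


Expected pulls for a geometric distribution = 1/p = 100 / rate%
= 100 / 1
= 100.0

100.0 pulls


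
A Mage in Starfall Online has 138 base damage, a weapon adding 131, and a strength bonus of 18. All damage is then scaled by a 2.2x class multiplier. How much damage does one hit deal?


Sum base + weapon + str = 138 + 131 + 18 = 287
Multiply by 2.2:
287 * 2.2 = 631.4

631.4 damage


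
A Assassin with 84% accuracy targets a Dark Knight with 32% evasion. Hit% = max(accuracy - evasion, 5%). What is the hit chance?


accuracy - evasion = 84 - 32 = 52
Apply floor: max(52, 5) = 52
Hit chance = 52%

52%


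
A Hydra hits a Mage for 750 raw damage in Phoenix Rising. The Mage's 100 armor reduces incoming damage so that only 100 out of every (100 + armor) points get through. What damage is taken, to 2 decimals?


actual = 750 * 100 / (100 + 100)
= 750 * 100 / 200
= 75000 / 200
= 375.00

375.00 damage


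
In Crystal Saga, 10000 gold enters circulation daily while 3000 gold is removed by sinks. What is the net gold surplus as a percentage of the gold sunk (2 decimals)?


Net gold = 10000 - 3000 = 7000
Inflation rate = net / sunk * 100 = 7000 / 3000 * 100
= 2.333333 * 100
= 233.33%

233.33%


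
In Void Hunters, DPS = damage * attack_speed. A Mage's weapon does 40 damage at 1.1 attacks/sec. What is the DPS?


DPS = damage * attack_speed
= 40 * 1.1
= 44.0

44.0 DPS


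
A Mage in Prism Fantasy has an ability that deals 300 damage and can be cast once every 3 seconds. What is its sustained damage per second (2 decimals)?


DPS = damage / cooldown
= 300 / 3
= 100.00

100.00 DPS


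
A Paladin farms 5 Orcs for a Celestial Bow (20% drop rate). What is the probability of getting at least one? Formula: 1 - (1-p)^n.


P(at least one) = 1 - P(none) = 1 - (1-p)^n
p = 20/100 = 0.2
1 - p = 0.8
(1 - p)^5 = 0.8^5 = 0.327680
P(at least one) = 1 - 0.327680 = 0.6723

0.6723


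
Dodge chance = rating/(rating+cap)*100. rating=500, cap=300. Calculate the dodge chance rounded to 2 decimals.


dodge% = 500 / (500 + 300) * 100
= 500 / 800 * 100
= 0.625 * 100
= 62.50%

62.50%


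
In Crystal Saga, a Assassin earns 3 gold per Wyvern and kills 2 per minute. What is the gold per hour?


Gold per minute = 3 * 2 = 6
Gold per hour = 6 * 60 = 360

360 gold/hour


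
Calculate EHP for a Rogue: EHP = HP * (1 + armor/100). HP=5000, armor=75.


EHP = 5000 * (1 + 75/100)
= 5000 * (1 + 0.75)
= 5000 * 1.75
= 8750.0

8750.0 EHP


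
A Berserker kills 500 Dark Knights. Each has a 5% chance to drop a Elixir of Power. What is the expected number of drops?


Expected drops = kills * (drop_rate / 100)
= 500 * (5 / 100)
= 500 * 0.05
= 25.0

25.0 drops


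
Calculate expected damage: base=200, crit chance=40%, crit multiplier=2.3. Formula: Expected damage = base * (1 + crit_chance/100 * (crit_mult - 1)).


E[dmg] = base * (1 + crit_chance * (crit_mult - 1))
cc as decimal = 40/100 = 0.4
cm - 1 = 2.3 - 1 = 1.3
Bonus factor = 0.4 * 1.3 = 0.52
Total multiplier = 1 + 0.52 = 1.52
Expected damage = 200 * 1.52 = 304.00

304.00 damage


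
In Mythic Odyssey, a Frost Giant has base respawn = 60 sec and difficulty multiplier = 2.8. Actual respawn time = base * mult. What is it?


Respawn time = base * multiplier
= 60 * 2.8
= 168.0 seconds

168.0 seconds


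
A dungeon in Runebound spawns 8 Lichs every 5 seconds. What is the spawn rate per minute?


Spawns per minute = count * (60 / interval)
= 8 * (60 / 5)
= 8 * 12.0
= 96.0

96.0 per minute


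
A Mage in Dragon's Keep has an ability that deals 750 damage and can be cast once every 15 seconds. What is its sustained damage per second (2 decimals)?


DPS = damage / cooldown
= 750 / 15
= 50.00

50.00 DPS


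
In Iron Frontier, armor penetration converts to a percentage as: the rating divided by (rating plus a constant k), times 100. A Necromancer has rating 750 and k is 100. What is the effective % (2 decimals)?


effective% = rating / (rating + k) * 100
= 750 / (750 + 100) * 100
= 750 / 850 * 100
= 0.882353 * 100
= 88.24%

88.24%


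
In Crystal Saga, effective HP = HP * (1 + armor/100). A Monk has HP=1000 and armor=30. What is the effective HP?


EHP = 1000 * (1 + 30/100)
= 1000 * (1 + 0.3)
= 1000 * 1.3
= 1300.0

1300.0 EHP


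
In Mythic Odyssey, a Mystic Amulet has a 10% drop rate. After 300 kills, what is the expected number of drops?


Expected drops = kills * (drop_rate / 100)
= 300 * (10 / 100)
= 300 * 0.1
= 30.0

30.0 drops


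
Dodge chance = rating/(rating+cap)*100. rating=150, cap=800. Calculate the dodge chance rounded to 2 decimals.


dodge% = 150 / (150 + 800) * 100
= 150 / 950 * 100
= 0.157895 * 100
= 15.79%

15.79%


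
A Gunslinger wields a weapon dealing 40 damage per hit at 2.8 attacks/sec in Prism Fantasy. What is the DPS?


DPS = damage * attack_speed
= 40 * 2.8
= 112.0

112.0 DPS


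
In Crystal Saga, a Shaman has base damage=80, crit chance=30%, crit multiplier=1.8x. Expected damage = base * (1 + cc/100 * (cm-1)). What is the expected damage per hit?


E[dmg] = base * (1 + crit_chance * (crit_mult - 1))
cc as decimal = 30/100 = 0.3
cm - 1 = 1.8 - 1 = 0.8
Bonus factor = 0.3 * 0.8 = 0.24
Total multiplier = 1 + 0.24 = 1.24
Expected damage = 80 * 1.24 = 99.20

99.20 damage


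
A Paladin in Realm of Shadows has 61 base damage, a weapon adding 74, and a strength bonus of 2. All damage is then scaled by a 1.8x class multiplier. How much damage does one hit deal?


Sum base + weapon + str = 61 + 74 + 2 = 137
Multiply by 1.8:
137 * 1.8 = 246.6

246.6 damage


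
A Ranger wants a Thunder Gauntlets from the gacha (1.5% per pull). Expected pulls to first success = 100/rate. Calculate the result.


Expected pulls for a geometric distribution = 1/p = 100 / rate%
= 100 / 1.5
= 66.67

66.67 pulls


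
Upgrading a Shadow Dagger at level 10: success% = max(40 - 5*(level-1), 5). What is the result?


raw_rate = 40 - 5 * (10 - 1)
= 40 - 5 * 9
= 40 - 45
= -5
Apply floor: max(-5, 5) = 5%

5%


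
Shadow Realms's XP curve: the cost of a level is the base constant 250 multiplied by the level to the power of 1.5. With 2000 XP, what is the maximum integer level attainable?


XP = 250 * level^1.5, so level = (XP / 250)^(1/1.5)
= (2000 / 250)^(1/1.5)
= 8.0^0.6667
= 4.0
Floor: level = 4

level 4


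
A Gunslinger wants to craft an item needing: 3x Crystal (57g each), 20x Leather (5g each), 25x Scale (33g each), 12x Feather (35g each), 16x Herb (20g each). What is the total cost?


Cost breakdown:
  Crystal: 3 * 57 = 171
  Leather: 20 * 5 = 100
  Scale: 25 * 33 = 825
  Feather: 12 * 35 = 420
  Herb: 16 * 20 = 320
Total = 171 + 100 + 825 + 420 + 320 = 1836

1836 gold


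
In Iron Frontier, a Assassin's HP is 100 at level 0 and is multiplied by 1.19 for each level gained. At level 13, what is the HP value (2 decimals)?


value = base * growth^level
= 100 * 1.19^13
= 100 * 9.596448
= 959.64

959.64 HP


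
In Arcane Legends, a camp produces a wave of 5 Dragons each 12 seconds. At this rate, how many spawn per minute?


Spawns per minute = count * (60 / interval)
= 5 * (60 / 12)
= 5 * 5.0
= 25.0

25.0 per minute


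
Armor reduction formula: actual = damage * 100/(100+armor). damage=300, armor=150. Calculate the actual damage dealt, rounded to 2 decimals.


actual = 300 * 100 / (100 + 150)
= 300 * 100 / 250
= 30000 / 250
= 120.00

120.00 damage


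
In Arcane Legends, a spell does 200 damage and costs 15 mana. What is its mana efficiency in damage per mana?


Efficiency = damage / mana
= 200 / 15
= 13.33

13.33 dmg/mana


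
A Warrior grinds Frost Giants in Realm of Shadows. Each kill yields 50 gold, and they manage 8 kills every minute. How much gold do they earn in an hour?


Gold per minute = 50 * 8 = 400
Gold per hour = 400 * 60 = 24000

24000 gold/hour


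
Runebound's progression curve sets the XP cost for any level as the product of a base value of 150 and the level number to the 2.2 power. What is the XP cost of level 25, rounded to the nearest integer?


XP = 150 * level^2.2
Substitute level = 25:
XP = 150 * 25^2.2
= 150 * 1189.7837
= 178468

178468 XP


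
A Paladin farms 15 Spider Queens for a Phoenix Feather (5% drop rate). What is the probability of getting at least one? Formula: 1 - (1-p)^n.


P(at least one) = 1 - P(none) = 1 - (1-p)^n
p = 5/100 = 0.05
1 - p = 0.95
(1 - p)^15 = 0.95^15 = 0.463291
P(at least one) = 1 - 0.463291 = 0.5367

0.5367


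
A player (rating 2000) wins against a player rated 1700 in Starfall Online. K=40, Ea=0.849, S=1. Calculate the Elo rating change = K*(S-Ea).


Elo update: delta = K * (S - Ea), where S = 1 (wins)
S - Ea = 1 - 0.849 = 0.151
Rating change = 40 * 0.151
= 6.04

6.04 rating points


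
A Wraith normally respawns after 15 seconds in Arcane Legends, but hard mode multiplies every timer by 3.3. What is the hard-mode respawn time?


Respawn time = base * multiplier
= 15 * 3.3
= 49.5 seconds

49.5 seconds


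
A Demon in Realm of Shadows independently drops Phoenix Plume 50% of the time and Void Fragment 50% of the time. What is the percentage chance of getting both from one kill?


For independent events, P(both) = P(A) * P(B)
= 50% * 50%
= 2500 / 100 %
= 25.0%

25.0%


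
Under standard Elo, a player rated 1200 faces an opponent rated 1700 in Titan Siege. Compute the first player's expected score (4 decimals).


Elo expected score: Ea = 1/(1 + 10^((Rb-Ra)/400))
Rb - Ra = 1700 - 1200 = 500
(Rb-Ra)/400 = 500/400 = 1.25
10^1.25 = 17.782794
Ea = 1/(1 + 17.782794) = 1/18.782794 = 0.0532

0.0532


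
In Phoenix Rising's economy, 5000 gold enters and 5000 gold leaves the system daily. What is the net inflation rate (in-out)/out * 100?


Net gold = 5000 - 5000 = 0
Inflation rate = net / sunk * 100 = 0 / 5000 * 100
= 0.0 * 100
= 0.00%

0.00%


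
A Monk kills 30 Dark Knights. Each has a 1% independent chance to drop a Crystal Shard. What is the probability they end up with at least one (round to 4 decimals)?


P(at least one) = 1 - P(none) = 1 - (1-p)^n
p = 1/100 = 0.01
1 - p = 0.99
(1 - p)^30 = 0.99^30 = 0.739700
P(at least one) = 1 - 0.739700 = 0.2603

0.2603
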